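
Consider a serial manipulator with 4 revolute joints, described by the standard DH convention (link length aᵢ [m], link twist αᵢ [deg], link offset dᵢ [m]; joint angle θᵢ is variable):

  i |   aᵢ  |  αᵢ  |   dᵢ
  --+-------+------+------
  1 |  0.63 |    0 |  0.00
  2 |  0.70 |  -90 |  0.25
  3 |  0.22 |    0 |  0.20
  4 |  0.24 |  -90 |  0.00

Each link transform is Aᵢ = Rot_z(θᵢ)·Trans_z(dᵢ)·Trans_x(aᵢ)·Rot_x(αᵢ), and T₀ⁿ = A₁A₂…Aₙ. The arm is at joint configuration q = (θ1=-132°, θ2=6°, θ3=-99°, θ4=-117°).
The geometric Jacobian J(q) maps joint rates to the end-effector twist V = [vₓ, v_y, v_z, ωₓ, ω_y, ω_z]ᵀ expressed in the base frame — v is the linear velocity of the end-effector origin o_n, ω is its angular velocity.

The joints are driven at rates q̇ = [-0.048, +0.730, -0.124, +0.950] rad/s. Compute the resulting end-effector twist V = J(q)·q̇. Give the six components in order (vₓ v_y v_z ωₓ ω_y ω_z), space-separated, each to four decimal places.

0.4021 0.0577 0.1561 0.6682 -0.4855 0.6820

o_n = [-0.5368, -0.9671, 0.3262]
J₁: ẑ×o_n = [0.9671, -0.5368, 0.0000], ω = ẑ
J2: z=[0.0000, 0.0000, 1.0000] o=[-0.4216, -0.4682, 0.0000] → [0.4989, -0.1153, 0.0000, 0.0000, 0.0000, 1.0000]
J3: z=[0.8090, -0.5878, 0.0000] o=[-0.8330, -1.0345, 0.2500] → [-0.0448, -0.0617, 0.2286, 0.8090, -0.5878, 0.0000]
J4: z=[0.8090, -0.5878, 0.0000] o=[-0.6510, -1.1242, 0.4673] → [0.0829, 0.1141, 0.1942, 0.8090, -0.5878, 0.0000]
V = J·q̇ = [0.4021, 0.0577, 0.1561, 0.6682, -0.4855, 0.6820]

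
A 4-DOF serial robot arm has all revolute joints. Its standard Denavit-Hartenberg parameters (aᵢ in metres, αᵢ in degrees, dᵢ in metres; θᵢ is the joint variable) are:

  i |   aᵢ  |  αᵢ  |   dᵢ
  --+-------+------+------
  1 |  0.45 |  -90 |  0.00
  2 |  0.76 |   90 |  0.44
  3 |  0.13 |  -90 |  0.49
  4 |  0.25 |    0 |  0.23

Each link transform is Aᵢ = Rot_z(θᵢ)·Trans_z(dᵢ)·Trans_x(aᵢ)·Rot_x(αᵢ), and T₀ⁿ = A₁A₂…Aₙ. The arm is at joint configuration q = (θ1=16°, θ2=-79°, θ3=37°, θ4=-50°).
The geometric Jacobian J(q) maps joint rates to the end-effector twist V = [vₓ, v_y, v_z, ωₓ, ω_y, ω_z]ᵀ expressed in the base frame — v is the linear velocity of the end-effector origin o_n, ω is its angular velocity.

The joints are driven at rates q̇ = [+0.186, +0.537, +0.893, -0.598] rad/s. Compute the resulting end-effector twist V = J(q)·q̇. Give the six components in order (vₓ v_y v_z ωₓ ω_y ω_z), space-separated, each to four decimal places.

0.1895 0.0589 -0.1141 -0.7930 -0.1656 0.7097

o_n = [-0.2740, 0.7522, 0.9681]
J₁: ẑ×o_n = [-0.7522, -0.2740, 0.0000], ω = ẑ
J2: z=[-0.2756, 0.9613, 0.0000] o=[0.4326, 0.1240, 0.0000] → [0.9306, 0.2668, 0.5061, -0.2756, 0.9613, 0.0000]
J3: z=[-0.9436, -0.2706, 0.1908] o=[0.4507, 0.5870, 0.7460] → [-0.0916, 0.0713, -0.3520, -0.9436, -0.2706, 0.1908]
J4: z=[-0.3305, 0.7360, -0.5908] o=[-0.0142, 0.5350, 0.9414] → [0.1479, 0.1623, 0.1195, -0.3305, 0.7360, -0.5908]
V = J·q̇ = [0.1895, 0.0589, -0.1141, -0.7930, -0.1656, 0.7097]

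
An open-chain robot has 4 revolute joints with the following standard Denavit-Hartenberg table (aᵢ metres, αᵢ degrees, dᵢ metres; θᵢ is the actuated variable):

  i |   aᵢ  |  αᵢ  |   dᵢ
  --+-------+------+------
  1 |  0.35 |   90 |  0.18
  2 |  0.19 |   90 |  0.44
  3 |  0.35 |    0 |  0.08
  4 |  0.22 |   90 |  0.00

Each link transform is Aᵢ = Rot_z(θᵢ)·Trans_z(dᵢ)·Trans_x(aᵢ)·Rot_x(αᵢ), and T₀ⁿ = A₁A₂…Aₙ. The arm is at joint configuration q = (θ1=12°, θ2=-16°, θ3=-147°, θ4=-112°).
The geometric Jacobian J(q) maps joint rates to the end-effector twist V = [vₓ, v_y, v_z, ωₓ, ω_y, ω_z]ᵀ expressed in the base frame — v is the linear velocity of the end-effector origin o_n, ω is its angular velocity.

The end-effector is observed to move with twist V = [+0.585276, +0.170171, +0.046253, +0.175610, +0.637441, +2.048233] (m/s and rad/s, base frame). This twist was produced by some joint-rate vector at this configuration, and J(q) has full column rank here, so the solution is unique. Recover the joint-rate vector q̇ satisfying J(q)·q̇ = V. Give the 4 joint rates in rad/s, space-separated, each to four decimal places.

0.9870 -0.5870 -0.3220 -0.7820

o_n = [0.2807, -0.4161, 0.1432]
J₁: ẑ×o_n = [0.4161, 0.2807, -0.0000], ω = ẑ
J2: z=[0.2079, -0.9781, 0.0000] o=[0.3424, 0.0728, 0.1800] → [0.0360, 0.0076, -0.1619, 0.2079, -0.9781, 0.0000]
J3: z=[-0.2696, -0.0573, -0.9613] o=[0.6125, -0.3196, 0.1276] → [-0.0936, 0.3231, 0.0070, -0.2696, -0.0573, -0.9613]
J4: z=[-0.2696, -0.0573, -0.9613] o=[0.2753, -0.1964, 0.1316] → [-0.2118, -0.0021, 0.0595, -0.2696, -0.0573, -0.9613]
q̇ = J⁺·V = [0.9870, -0.5870, -0.3220, -0.7820]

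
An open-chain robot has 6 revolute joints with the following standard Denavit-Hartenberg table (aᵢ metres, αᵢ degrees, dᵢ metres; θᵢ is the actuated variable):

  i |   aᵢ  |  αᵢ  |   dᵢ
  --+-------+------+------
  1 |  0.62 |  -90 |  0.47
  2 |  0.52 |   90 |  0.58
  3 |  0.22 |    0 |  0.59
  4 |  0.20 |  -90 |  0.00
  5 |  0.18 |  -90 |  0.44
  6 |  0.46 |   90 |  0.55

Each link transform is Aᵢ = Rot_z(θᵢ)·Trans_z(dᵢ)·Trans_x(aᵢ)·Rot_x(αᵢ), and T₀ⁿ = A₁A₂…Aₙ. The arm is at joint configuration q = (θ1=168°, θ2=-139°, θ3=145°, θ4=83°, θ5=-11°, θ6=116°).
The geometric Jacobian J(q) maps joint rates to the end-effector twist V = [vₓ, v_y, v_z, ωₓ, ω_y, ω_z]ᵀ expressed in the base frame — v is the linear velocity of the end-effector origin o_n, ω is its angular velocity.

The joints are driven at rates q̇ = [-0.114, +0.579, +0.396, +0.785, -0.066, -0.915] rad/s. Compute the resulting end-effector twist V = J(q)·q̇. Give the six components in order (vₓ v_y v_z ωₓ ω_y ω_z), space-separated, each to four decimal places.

-0.0820 0.5328 -0.0914 1.2278 -1.0307 -1.6387

o_n = [-0.5510, -0.3712, 0.5466]
J₁: ẑ×o_n = [0.3712, -0.5510, 0.0000], ω = ẑ
J2: z=[-0.2079, -0.9781, 0.0000] o=[-0.6065, 0.1289, 0.4700] → [-0.0750, 0.0159, 0.1582, -0.2079, -0.9781, 0.0000]
J3: z=[0.6417, -0.1364, -0.7547] o=[-0.3432, -0.5200, 0.8112] → [0.1484, 0.3266, 0.0672, 0.6417, -0.1364, -0.7547]
J4: z=[0.6417, -0.1364, -0.7547] o=[-0.1238, -0.6956, 0.2476] → [0.2041, 0.1305, 0.1500, 0.6417, -0.1364, -0.7547]
J5: z=[0.6877, 0.5379, 0.4875] o=[-0.1917, -0.5293, 0.1598] → [0.1310, -0.4412, 0.3020, 0.6877, 0.5379, 0.4875]
J6: z=[-0.6947, 0.2926, 0.6571] o=[0.0729, -0.1503, 0.2709] → [0.2258, -0.2184, 0.3360, -0.6947, 0.2926, 0.6571]
V = J·q̇ = [-0.0820, 0.5328, -0.0914, 1.2278, -1.0307, -1.6387]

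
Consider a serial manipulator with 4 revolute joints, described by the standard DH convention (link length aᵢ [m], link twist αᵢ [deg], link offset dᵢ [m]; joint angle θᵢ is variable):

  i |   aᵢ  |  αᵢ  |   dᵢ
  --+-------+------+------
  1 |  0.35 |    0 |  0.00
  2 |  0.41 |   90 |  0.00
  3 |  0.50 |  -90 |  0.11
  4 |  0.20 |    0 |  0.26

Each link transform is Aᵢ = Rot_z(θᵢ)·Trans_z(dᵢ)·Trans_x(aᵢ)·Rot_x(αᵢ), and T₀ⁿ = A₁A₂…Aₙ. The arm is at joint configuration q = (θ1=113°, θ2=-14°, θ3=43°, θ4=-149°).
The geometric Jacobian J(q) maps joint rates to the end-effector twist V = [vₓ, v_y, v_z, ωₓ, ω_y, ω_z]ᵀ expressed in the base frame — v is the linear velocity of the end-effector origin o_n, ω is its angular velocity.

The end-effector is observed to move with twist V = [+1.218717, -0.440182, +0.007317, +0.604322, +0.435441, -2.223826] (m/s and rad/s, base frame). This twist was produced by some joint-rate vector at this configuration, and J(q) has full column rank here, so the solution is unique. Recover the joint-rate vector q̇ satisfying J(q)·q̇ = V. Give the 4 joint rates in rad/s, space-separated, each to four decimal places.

-0.9940 -0.8700 0.6650 -0.4920

o_n = [-0.0004, 0.8227, 0.4142]
J₁: ẑ×o_n = [-0.8227, -0.0004, 0.0000], ω = ẑ
J2: z=[0.0000, 0.0000, 1.0000] o=[-0.1368, 0.3222, 0.0000] → [-0.5005, 0.1364, 0.0000, 0.0000, 0.0000, 1.0000]
J3: z=[0.9877, 0.1564, 0.0000] o=[-0.2009, 0.7271, 0.0000] → [0.0648, -0.4091, 0.0630, 0.9877, 0.1564, 0.0000]
J4: z=[0.1067, -0.6736, 0.7314] o=[-0.1495, 1.1055, 0.3410] → [0.1575, 0.1012, 0.0703, 0.1067, -0.6736, 0.7314]
q̇ = J⁺·V = [-0.9940, -0.8700, 0.6650, -0.4920]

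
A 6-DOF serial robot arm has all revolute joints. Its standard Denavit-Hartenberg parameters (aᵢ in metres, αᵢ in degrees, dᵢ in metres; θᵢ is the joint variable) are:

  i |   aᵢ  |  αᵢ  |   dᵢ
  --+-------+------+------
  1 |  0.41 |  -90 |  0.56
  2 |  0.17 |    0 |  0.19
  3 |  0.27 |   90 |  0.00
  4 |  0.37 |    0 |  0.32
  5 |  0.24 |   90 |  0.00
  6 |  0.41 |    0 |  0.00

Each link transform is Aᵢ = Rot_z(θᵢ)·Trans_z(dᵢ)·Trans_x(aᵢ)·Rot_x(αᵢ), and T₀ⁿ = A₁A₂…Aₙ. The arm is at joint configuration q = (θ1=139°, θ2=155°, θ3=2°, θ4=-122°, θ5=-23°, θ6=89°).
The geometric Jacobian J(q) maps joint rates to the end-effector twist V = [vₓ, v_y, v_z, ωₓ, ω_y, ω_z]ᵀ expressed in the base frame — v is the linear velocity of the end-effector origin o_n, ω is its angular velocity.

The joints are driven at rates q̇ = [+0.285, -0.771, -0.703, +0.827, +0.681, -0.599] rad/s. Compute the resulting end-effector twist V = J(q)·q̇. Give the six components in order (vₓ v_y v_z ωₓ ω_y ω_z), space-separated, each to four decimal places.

o_n = [-0.3235, 0.6330, -0.1335]
J₁: ẑ×o_n = [-0.6330, -0.3235, 0.0000], ω = ẑ
J2: z=[-0.6561, -0.7547, 0.0000] o=[-0.3094, 0.2690, 0.5600] → [0.5234, -0.4550, -0.2494, -0.6561, -0.7547, 0.0000]
J3: z=[-0.6561, -0.7547, 0.0000] o=[-0.3178, 0.0245, 0.4882] → [0.4692, -0.4079, -0.4035, -0.6561, -0.7547, 0.0000]
J4: z=[-0.2949, 0.2563, -0.9205] o=[-0.1302, -0.1385, 0.3827] → [0.5779, 0.0257, -0.1780, -0.2949, 0.2563, -0.9205]
J5: z=[-0.2949, 0.2563, -0.9205] o=[-0.1549, 0.2987, 0.1647] → [0.2313, 0.0672, -0.0554, -0.2949, 0.2563, -0.9205]
J6: z=[-0.9359, -0.2718, 0.2241] o=[-0.2012, 0.5213, 0.2415] → [0.0769, -0.3784, -0.1378, -0.9359, -0.2718, 0.2241]
V = J·q̇ = [-0.3244, 0.8390, 0.3736, 1.0829, 1.6618, -1.2374]

-0.3244 0.8390 0.3736 1.0829 1.6618 -1.2374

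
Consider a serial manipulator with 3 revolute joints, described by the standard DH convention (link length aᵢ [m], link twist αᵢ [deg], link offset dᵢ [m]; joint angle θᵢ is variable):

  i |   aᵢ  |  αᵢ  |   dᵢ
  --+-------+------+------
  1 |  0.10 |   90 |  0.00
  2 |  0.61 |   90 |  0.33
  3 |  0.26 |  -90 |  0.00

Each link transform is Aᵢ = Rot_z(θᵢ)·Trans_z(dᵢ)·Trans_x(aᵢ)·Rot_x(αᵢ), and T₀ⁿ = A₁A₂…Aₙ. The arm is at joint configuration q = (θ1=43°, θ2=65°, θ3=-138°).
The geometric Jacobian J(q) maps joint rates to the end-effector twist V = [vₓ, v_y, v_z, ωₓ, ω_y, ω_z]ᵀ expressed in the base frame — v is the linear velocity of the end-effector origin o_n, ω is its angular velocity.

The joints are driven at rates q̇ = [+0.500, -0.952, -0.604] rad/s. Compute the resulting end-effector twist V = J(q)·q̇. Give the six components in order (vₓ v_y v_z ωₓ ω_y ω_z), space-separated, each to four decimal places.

0.2730 0.2838 -0.2629 -1.0496 0.3229 0.7553

o_n = [0.3084, 0.0742, 0.3777]
J₁: ẑ×o_n = [-0.0742, 0.3084, 0.0000], ω = ẑ
J2: z=[0.6820, -0.7314, 0.0000] o=[0.0731, 0.0682, 0.0000] → [-0.2763, -0.2576, 0.1761, 0.6820, -0.7314, 0.0000]
J3: z=[0.6628, 0.6181, -0.4226] o=[0.4867, 0.0027, 0.5528] → [-0.0780, 0.1915, 0.1577, 0.6628, 0.6181, -0.4226]
V = J·q̇ = [0.2730, 0.2838, -0.2629, -1.0496, 0.3229, 0.7553]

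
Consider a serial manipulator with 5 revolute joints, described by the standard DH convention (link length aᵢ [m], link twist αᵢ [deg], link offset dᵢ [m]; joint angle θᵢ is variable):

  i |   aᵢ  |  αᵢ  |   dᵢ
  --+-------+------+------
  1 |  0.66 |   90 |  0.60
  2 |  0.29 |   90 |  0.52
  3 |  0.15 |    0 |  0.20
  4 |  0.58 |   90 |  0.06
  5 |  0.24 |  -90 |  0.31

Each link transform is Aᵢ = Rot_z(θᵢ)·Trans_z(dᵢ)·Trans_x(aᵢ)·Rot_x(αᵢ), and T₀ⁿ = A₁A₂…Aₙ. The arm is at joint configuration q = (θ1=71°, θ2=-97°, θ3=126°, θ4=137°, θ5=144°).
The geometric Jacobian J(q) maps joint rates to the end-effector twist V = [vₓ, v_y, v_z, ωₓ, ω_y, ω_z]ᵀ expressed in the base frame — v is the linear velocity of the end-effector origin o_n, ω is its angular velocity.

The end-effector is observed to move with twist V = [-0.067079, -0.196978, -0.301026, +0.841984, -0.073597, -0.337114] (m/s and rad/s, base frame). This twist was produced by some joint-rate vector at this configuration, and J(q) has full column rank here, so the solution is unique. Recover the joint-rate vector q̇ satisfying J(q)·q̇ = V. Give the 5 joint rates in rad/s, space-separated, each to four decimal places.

0.2700 0.8910 -0.6770 0.4000 -0.5820

o_n = [0.3714, 0.1688, 0.8006]
J₁: ẑ×o_n = [-0.1688, 0.3714, 0.0000], ω = ẑ
J2: z=[0.9455, -0.3256, 0.0000] o=[0.2149, 0.6240, 0.6000] → [-0.0653, -0.1897, -0.3794, 0.9455, -0.3256, 0.0000]
J3: z=[-0.3231, -0.9385, 0.1219] o=[0.6950, 0.4213, 0.3122] → [-0.4276, 0.1184, -0.2222, -0.3231, -0.9385, 0.1219]
J4: z=[-0.3231, -0.9385, 0.1219] o=[0.7486, 0.2043, 0.4240] → [-0.3491, 0.0757, -0.3426, -0.3231, -0.9385, 0.1219]
J5: z=[0.1546, 0.0747, 0.9851] o=[0.1878, 0.3435, 0.5015] → [0.1944, 0.1347, -0.0407, 0.1546, 0.0747, 0.9851]
q̇ = J⁺·V = [0.2700, 0.8910, -0.6770, 0.4000, -0.5820]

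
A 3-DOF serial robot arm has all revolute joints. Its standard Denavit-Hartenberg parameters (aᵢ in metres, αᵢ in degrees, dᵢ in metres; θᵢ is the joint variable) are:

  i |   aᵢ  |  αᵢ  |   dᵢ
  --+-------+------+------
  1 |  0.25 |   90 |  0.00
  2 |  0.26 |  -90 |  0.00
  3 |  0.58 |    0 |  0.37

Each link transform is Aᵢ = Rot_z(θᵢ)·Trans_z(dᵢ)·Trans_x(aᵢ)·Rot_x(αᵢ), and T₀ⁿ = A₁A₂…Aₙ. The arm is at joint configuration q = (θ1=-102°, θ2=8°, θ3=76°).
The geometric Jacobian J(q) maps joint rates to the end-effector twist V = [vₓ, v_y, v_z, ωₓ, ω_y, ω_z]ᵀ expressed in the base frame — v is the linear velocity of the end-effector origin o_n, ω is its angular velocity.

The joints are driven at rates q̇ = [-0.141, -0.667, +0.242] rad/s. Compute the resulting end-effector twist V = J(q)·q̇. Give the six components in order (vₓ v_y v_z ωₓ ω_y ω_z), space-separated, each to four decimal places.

-0.0958 -0.2107 -0.2490 0.6594 -0.1057 0.0986

o_n = [0.4268, -0.6989, 0.4221]
J₁: ẑ×o_n = [0.6989, 0.4268, -0.0000], ω = ẑ
J2: z=[-0.9781, 0.2079, 0.0000] o=[-0.0520, -0.2445, 0.0000] → [0.0878, 0.4129, 0.3449, -0.9781, 0.2079, 0.0000]
J3: z=[0.0289, 0.1361, 0.9903] o=[-0.1055, -0.4964, 0.0362] → [0.2531, 0.5159, -0.0783, 0.0289, 0.1361, 0.9903]
V = J·q̇ = [-0.0958, -0.2107, -0.2490, 0.6594, -0.1057, 0.0986]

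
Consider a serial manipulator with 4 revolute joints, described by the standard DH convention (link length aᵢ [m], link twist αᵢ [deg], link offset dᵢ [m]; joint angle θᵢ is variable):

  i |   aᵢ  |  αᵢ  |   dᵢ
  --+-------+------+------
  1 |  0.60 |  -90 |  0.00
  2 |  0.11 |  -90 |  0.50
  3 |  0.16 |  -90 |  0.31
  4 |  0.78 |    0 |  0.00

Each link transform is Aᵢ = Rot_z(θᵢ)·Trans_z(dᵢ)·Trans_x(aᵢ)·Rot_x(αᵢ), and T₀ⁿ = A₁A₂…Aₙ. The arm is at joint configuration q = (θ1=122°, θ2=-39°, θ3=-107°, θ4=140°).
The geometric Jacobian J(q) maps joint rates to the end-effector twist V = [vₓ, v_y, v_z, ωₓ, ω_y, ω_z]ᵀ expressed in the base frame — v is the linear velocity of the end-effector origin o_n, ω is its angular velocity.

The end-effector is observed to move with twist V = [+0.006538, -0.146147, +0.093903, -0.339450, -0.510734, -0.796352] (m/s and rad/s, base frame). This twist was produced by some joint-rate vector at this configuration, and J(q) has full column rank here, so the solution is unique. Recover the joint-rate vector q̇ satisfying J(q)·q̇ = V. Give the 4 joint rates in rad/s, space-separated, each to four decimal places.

-0.2490 0.7240 0.2660 -0.5660

o_n = [-0.4213, 0.5203, 0.2985]
J₁: ẑ×o_n = [-0.5203, -0.4213, 0.0000], ω = ẑ
J2: z=[-0.8480, -0.5299, 0.0000] o=[-0.3180, 0.5088, 0.0000] → [-0.1582, 0.2531, -0.0645, -0.8480, -0.5299, 0.0000]
J3: z=[-0.3335, 0.5337, -0.7771] o=[-0.7873, 0.3164, 0.0692] → [0.2808, -0.2080, -0.2633, -0.3335, 0.5337, -0.7771]
J4: z=[-0.6418, 0.4753, 0.6018] o=[-1.0012, 0.3699, -0.2011] → [0.1470, 0.6696, -0.3721, -0.6418, 0.4753, 0.6018]
q̇ = J⁺·V = [-0.2490, 0.7240, 0.2660, -0.5660]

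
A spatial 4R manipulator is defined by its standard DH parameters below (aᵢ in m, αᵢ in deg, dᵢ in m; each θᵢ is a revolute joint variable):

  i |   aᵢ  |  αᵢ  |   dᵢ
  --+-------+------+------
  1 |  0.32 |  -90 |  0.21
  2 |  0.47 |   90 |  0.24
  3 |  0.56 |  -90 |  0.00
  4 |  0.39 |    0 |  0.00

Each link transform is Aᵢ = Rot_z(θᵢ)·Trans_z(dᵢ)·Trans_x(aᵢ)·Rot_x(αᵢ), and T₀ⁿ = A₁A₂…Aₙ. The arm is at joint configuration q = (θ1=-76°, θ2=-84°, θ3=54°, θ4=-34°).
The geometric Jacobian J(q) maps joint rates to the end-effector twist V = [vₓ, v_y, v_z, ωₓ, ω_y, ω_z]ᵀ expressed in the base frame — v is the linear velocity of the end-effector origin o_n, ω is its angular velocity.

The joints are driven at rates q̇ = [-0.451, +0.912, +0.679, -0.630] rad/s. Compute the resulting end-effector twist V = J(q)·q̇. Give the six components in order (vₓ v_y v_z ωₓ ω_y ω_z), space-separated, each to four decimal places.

o_n = [0.9762, 0.0306, 1.2166]
J₁: ẑ×o_n = [-0.0306, 0.9762, 0.0000], ω = ẑ
J2: z=[0.9703, 0.2419, 0.0000] o=[0.0774, -0.3105, 0.2100] → [0.2435, -0.9767, 0.1135, 0.9703, 0.2419, 0.0000]
J3: z=[-0.2406, 0.9650, 0.1045] o=[0.3222, -0.3001, 0.6774] → [0.4857, 0.1981, -0.7107, -0.2406, 0.9650, 0.1045]
J4: z=[0.5499, 0.2243, -0.8046] o=[0.7701, -0.2239, 1.0048] → [0.2522, -0.2823, 0.0937, 0.5499, 0.2243, -0.8046]
V = J·q̇ = [0.4068, -1.0187, -0.4381, 0.3751, 0.7346, 0.1269]

0.4068 -1.0187 -0.4381 0.3751 0.7346 0.1269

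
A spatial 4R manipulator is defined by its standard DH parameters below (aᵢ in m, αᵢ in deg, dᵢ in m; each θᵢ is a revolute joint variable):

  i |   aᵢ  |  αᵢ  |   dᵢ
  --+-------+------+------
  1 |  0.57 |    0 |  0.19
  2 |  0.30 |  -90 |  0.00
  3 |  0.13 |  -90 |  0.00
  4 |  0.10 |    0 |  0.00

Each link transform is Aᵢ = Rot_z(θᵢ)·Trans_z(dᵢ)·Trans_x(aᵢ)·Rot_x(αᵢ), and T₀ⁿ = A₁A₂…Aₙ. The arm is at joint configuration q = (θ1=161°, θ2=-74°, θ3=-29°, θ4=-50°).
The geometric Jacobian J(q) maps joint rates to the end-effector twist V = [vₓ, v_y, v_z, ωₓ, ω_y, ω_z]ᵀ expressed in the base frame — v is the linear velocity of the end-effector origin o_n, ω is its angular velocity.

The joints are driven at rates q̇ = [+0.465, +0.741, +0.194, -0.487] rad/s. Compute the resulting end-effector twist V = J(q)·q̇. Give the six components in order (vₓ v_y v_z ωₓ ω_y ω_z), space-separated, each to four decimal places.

o_n = [-0.5909, 0.6589, 0.2842]
J₁: ẑ×o_n = [-0.6589, -0.5909, 0.0000], ω = ẑ
J2: z=[0.0000, 0.0000, 1.0000] o=[-0.5389, 0.1856, 0.1900] → [-0.4733, -0.0519, 0.0000, 0.0000, 0.0000, 1.0000]
J3: z=[-0.9986, 0.0523, 0.0000] o=[-0.5232, 0.4852, 0.1900] → [0.0049, 0.0941, -0.1699, -0.9986, 0.0523, 0.0000]
J4: z=[0.0254, 0.4841, -0.8746] o=[-0.5173, 0.5987, 0.2530] → [0.0677, 0.0635, 0.0371, 0.0254, 0.4841, -0.8746]
V = J·q̇ = [-0.6891, -0.3259, -0.0511, -0.2061, -0.2256, 1.6319]

-0.6891 -0.3259 -0.0511 -0.2061 -0.2256 1.6319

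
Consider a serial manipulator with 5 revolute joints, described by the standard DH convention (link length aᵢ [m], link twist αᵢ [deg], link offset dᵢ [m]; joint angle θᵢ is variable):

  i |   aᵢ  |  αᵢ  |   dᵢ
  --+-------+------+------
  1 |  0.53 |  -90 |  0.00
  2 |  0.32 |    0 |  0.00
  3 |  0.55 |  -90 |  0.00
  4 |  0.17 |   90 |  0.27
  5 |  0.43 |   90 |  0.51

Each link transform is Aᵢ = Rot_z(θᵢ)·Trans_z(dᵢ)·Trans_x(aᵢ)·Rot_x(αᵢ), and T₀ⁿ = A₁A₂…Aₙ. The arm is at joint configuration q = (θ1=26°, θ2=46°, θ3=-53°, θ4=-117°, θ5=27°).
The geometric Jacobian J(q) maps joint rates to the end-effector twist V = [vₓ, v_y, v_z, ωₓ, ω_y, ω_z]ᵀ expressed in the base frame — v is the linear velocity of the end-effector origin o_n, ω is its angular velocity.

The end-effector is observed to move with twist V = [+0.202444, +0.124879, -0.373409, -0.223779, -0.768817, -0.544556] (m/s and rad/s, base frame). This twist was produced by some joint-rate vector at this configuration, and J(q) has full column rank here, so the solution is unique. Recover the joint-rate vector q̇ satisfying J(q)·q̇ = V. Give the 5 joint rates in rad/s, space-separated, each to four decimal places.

o_n = [0.4738, 0.5218, -0.7109]
J₁: ẑ×o_n = [-0.5218, 0.4738, 0.0000], ω = ẑ
J2: z=[-0.4384, 0.8988, 0.0000] o=[0.4764, 0.2323, 0.0000] → [-0.6389, -0.3116, -0.1246, -0.4384, 0.8988, 0.0000]
J3: z=[-0.4384, 0.8988, 0.0000] o=[0.6762, 0.3298, -0.2302] → [-0.4321, -0.2107, 0.0977, -0.4384, 0.8988, 0.0000]
J4: z=[0.1095, 0.0534, -0.9925] o=[1.1668, 0.5691, -0.1632] → [-0.0762, 0.7478, 0.0318, 0.1095, 0.0534, -0.9925]
J5: z=[-0.5958, -0.7957, -0.1086] o=[1.0611, 0.6861, -0.4406] → [0.1973, -0.0973, -0.3695, -0.5958, -0.7957, -0.1086]
q̇ = J⁺·V = [-0.1460, 0.5100, -0.8060, 0.3300, 0.6540]

-0.1460 0.5100 -0.8060 0.3300 0.6540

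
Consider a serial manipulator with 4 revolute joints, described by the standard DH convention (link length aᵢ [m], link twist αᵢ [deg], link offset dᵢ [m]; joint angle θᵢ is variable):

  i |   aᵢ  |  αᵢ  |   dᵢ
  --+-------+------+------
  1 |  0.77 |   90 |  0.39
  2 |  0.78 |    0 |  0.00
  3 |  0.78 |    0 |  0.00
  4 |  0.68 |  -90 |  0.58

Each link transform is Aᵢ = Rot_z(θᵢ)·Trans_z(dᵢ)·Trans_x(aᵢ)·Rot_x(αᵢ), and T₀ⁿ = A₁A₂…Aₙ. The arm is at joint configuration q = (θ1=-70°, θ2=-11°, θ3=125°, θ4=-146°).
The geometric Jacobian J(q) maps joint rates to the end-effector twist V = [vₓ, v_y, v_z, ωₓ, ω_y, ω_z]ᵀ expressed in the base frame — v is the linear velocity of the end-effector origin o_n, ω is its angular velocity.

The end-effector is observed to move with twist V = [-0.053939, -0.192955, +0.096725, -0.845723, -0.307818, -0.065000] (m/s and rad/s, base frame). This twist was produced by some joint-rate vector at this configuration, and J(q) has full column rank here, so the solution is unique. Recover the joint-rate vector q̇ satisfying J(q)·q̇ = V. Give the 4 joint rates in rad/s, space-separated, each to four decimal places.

o_n = [0.0689, -1.8852, 0.5934]
J₁: ẑ×o_n = [1.8852, 0.0689, -0.0000], ω = ẑ
J2: z=[-0.9397, -0.3420, 0.0000] o=[0.2634, -0.7236, 0.3900] → [-0.0696, 0.1911, 1.0251, -0.9397, -0.3420, 0.0000]
J3: z=[-0.9397, -0.3420, 0.0000] o=[0.5252, -1.4431, 0.2412] → [-0.1205, 0.3310, 0.2594, -0.9397, -0.3420, 0.0000]
J4: z=[-0.9397, -0.3420, 0.0000] o=[0.4167, -1.1449, 0.9537] → [0.1232, -0.3386, 0.5767, -0.9397, -0.3420, 0.0000]
q̇ = J⁺·V = [-0.0650, -0.5250, 0.5890, 0.8360]

-0.0650 -0.5250 0.5890 0.8360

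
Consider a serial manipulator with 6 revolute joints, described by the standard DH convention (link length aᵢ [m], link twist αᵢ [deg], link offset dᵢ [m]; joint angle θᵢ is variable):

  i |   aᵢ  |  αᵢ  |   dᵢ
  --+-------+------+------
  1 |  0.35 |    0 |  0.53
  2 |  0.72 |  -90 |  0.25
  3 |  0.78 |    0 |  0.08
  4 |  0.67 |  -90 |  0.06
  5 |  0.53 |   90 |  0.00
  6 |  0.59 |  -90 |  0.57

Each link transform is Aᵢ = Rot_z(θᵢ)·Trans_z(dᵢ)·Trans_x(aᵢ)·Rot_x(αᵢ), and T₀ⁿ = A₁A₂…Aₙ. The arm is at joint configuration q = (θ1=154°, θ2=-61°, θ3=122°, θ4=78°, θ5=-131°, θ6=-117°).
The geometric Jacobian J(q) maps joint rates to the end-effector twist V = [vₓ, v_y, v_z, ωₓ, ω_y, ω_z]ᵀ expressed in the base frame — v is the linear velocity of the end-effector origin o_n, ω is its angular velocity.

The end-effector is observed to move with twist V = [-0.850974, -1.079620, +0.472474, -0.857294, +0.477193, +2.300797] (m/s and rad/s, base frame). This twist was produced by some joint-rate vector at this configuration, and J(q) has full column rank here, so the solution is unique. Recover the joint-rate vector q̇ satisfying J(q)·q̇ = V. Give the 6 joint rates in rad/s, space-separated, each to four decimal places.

0.7210 0.7320 0.9300 0.0750 0.9750 0.2650

o_n = [-0.2818, 0.2184, -0.3523]
J₁: ẑ×o_n = [-0.2184, -0.2818, 0.0000], ω = ẑ
J2: z=[0.0000, 0.0000, 1.0000] o=[-0.3146, 0.1534, 0.5300] → [-0.0649, 0.0328, 0.0000, 0.0000, 0.0000, 1.0000]
J3: z=[-0.9986, -0.0523, 0.0000] o=[-0.3523, 0.8724, 0.7800] → [0.0593, -1.1307, 0.6569, -0.9986, -0.0523, 0.0000]
J4: z=[-0.9986, -0.0523, 0.0000] o=[-0.4105, 0.4555, 0.1185] → [0.0246, -0.4701, 0.2435, -0.9986, -0.0523, 0.0000]
J5: z=[-0.0179, 0.3416, 0.9397] o=[-0.4375, -0.1764, 0.3477] → [-0.6100, 0.1337, -0.0602, -0.0179, 0.3416, 0.9397]
J6: z=[0.6180, 0.7426, -0.2581] o=[-0.8540, 0.1290, 0.2288] → [-0.4084, 0.2114, -0.3697, 0.6180, 0.7426, -0.2581]
q̇ = J⁺·V = [0.7210, 0.7320, 0.9300, 0.0750, 0.9750, 0.2650]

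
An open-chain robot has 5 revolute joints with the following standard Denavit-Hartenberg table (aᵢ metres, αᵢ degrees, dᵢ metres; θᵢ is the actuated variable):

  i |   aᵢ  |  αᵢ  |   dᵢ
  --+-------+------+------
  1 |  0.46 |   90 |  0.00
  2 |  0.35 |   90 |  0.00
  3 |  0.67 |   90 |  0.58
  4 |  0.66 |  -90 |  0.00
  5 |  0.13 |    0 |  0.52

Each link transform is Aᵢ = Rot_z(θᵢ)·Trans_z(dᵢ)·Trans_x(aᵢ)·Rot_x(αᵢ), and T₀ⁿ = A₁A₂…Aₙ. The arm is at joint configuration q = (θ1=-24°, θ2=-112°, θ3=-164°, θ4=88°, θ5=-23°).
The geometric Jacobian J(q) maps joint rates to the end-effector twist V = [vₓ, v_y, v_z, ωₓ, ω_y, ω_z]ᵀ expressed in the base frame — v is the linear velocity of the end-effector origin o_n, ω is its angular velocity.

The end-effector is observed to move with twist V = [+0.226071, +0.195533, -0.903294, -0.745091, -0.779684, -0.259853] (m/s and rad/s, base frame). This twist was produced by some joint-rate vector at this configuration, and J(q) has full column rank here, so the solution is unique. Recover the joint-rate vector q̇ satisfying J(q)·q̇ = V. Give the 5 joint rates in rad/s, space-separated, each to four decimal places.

o_n = [-0.8030, 0.3576, 0.3627]
J₁: ẑ×o_n = [-0.3576, -0.8030, 0.0000], ω = ẑ
J2: z=[-0.4067, -0.9135, 0.0000] o=[0.4202, -0.1871, 0.0000] → [-0.3313, 0.1475, -1.3390, -0.4067, -0.9135, 0.0000]
J3: z=[-0.8470, 0.3771, 0.3746] o=[0.3005, -0.1338, -0.3245] → [0.0751, 0.1687, -0.0001, -0.8470, 0.3771, 0.3746]
J4: z=[-0.2967, -0.9202, 0.2556] o=[0.1047, 0.1555, 0.4899] → [0.0655, -0.2697, -0.8951, -0.2967, -0.9202, 0.2556]
J5: z=[-0.4704, -0.0921, -0.8776] o=[-0.4438, 0.4067, 0.7575] → [-0.0067, 0.1294, -0.0100, -0.4704, -0.0921, -0.8776]
q̇ = J⁺·V = [-0.4270, 0.0470, 0.3910, 0.9360, 0.2490]

-0.4270 0.0470 0.3910 0.9360 0.2490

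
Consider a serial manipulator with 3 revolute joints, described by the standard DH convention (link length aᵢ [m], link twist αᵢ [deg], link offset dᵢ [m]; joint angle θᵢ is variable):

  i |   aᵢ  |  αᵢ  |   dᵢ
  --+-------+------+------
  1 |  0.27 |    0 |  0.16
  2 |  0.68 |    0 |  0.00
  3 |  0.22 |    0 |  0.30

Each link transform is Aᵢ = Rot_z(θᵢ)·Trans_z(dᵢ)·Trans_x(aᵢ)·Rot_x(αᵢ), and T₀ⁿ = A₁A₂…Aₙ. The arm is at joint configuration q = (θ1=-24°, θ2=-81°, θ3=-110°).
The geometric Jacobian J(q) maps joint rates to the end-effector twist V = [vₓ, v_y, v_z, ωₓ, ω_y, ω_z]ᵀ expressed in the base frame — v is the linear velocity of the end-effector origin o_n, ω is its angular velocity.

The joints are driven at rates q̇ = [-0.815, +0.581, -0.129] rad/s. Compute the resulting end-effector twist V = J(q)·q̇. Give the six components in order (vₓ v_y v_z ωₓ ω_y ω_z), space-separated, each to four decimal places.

o_n = [-0.1096, -0.6405, 0.4600]
J₁: ẑ×o_n = [0.6405, -0.1096, 0.0000], ω = ẑ
J2: z=[0.0000, 0.0000, 1.0000] o=[0.2467, -0.1098, 0.1600] → [0.5306, -0.3562, 0.0000, 0.0000, 0.0000, 1.0000]
J3: z=[0.0000, 0.0000, 1.0000] o=[0.0707, -0.7666, 0.1600] → [-0.1262, -0.1802, 0.0000, 0.0000, 0.0000, 1.0000]
V = J·q̇ = [-0.1974, -0.0944, 0.0000, 0.0000, 0.0000, -0.3630]

-0.1974 -0.0944 0.0000 0.0000 0.0000 -0.3630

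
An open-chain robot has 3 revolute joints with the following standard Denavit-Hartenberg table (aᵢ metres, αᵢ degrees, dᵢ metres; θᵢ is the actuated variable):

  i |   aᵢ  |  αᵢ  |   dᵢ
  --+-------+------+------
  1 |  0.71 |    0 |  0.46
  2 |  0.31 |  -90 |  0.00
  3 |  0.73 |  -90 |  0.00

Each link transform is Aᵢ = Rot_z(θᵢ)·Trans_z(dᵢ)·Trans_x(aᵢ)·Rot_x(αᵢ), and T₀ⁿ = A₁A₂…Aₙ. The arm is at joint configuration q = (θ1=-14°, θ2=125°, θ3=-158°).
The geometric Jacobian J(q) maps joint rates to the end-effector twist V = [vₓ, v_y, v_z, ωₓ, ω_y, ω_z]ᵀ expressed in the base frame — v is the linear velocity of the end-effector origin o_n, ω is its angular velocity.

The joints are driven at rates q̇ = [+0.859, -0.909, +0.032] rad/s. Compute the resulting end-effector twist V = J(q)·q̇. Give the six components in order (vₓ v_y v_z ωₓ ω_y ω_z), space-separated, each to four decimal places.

0.1273 0.5934 0.0217 -0.0299 -0.0115 -0.0500

o_n = [0.8204, -0.5142, 0.7335]
J₁: ẑ×o_n = [0.5142, 0.8204, -0.0000], ω = ẑ
J2: z=[0.0000, 0.0000, 1.0000] o=[0.6889, -0.1718, 0.4600] → [0.3425, 0.1315, -0.0000, 0.0000, 0.0000, 1.0000]
J3: z=[-0.9336, -0.3584, 0.0000] o=[0.5778, 0.1176, 0.4600] → [-0.0980, 0.2553, 0.6768, -0.9336, -0.3584, 0.0000]
V = J·q̇ = [0.1273, 0.5934, 0.0217, -0.0299, -0.0115, -0.0500]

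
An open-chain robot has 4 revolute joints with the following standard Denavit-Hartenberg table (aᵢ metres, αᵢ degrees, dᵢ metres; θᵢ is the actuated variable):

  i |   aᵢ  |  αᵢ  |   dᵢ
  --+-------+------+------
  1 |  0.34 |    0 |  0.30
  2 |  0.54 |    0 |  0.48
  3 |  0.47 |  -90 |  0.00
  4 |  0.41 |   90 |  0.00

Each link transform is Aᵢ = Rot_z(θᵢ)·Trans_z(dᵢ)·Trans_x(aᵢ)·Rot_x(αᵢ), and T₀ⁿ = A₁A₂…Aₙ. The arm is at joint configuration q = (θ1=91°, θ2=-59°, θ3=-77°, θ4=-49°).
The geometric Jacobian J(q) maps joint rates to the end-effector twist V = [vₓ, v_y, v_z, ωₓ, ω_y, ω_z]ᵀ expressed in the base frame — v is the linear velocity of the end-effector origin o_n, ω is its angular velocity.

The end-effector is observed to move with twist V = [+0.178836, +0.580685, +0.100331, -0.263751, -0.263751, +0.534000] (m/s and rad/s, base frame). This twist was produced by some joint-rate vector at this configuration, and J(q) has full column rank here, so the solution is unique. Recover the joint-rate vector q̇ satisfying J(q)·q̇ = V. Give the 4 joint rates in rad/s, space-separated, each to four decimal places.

o_n = [0.9746, 0.1036, 1.0894]
J₁: ẑ×o_n = [-0.1036, 0.9746, 0.0000], ω = ẑ
J2: z=[0.0000, 0.0000, 1.0000] o=[-0.0059, 0.3399, 0.3000] → [0.2364, 0.9805, -0.0000, 0.0000, 0.0000, 1.0000]
J3: z=[0.0000, 0.0000, 1.0000] o=[0.4520, 0.6261, 0.7800] → [0.5225, 0.5225, -0.0000, 0.0000, 0.0000, 1.0000]
J4: z=[0.7071, 0.7071, 0.0000] o=[0.7844, 0.2938, 0.7800] → [0.2188, -0.2188, -0.2690, 0.7071, 0.7071, 0.0000]
q̇ = J⁺·V = [-0.3460, 0.8220, 0.0580, -0.3730]

-0.3460 0.8220 0.0580 -0.3730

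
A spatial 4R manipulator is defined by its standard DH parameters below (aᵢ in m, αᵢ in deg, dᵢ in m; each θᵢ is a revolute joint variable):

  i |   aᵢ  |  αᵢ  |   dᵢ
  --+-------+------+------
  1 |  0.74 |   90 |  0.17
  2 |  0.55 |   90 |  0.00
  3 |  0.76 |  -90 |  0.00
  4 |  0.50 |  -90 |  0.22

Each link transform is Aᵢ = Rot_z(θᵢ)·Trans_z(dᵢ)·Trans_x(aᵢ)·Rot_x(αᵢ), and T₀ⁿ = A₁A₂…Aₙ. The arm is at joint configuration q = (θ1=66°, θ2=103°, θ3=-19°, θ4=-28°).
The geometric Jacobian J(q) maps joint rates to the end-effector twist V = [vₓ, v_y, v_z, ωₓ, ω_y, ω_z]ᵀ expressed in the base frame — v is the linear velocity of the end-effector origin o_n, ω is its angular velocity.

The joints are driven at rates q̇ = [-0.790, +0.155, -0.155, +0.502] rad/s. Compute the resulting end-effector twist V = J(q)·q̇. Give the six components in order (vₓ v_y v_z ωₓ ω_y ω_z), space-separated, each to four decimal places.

0.0599 -0.4246 0.0052 0.4988 -0.4277 -0.6656

o_n = [0.0659, 0.5983, 1.9354]
J₁: ẑ×o_n = [-0.5983, 0.0659, 0.0000], ω = ẑ
J2: z=[0.9135, -0.4067, 0.0000] o=[0.3010, 0.6760, 0.1700] → [-0.7181, -1.6128, -0.1667, 0.9135, -0.4067, 0.0000]
J3: z=[0.3963, 0.8901, 0.2250] o=[0.2507, 0.5630, 0.7059] → [1.0865, -0.5288, 0.1785, 0.3963, 0.8901, 0.2250]
J4: z=[0.8340, -0.4515, 0.3172] o=[-0.0411, 0.5160, 1.4061] → [-0.2651, -0.4075, 0.1169, 0.8340, -0.4515, 0.3172]
V = J·q̇ = [0.0599, -0.4246, 0.0052, 0.4988, -0.4277, -0.6656]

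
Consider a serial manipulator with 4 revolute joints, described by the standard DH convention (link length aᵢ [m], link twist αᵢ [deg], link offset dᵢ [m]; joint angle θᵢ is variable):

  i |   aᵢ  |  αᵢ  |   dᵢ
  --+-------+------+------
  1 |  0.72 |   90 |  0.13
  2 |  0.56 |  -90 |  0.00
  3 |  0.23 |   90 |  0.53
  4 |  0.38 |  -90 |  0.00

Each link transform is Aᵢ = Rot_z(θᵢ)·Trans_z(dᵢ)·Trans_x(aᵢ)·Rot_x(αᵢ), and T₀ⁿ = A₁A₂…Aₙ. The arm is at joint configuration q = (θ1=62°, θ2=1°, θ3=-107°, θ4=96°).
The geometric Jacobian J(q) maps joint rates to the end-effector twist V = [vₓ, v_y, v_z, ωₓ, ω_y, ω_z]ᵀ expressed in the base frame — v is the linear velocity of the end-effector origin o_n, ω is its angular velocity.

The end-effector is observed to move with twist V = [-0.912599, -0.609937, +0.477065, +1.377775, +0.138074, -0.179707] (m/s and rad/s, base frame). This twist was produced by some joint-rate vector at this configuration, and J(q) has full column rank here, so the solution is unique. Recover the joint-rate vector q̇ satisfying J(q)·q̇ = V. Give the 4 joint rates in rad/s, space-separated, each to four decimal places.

o_n = [0.7280, 0.9816, 1.0466]
J₁: ẑ×o_n = [-0.9816, 0.7280, 0.0000], ω = ẑ
J2: z=[0.8829, -0.4695, 0.0000] o=[0.3380, 0.6357, 0.1300] → [-0.4303, -0.8093, 0.4884, 0.8829, -0.4695, 0.0000]
J3: z=[-0.0082, -0.0154, 0.9998] o=[0.6009, 1.1301, 0.1398] → [0.1345, 0.1345, 0.0032, -0.0082, -0.0154, 0.9998]
J4: z=[-0.7070, -0.7070, -0.0167] o=[0.7592, 0.9593, 0.6685] → [-0.2669, 0.2678, -0.0378, -0.7070, -0.7070, -0.0167]
q̇ = J⁺·V = [0.6280, 0.9210, -0.8210, -0.7890]

0.6280 0.9210 -0.8210 -0.7890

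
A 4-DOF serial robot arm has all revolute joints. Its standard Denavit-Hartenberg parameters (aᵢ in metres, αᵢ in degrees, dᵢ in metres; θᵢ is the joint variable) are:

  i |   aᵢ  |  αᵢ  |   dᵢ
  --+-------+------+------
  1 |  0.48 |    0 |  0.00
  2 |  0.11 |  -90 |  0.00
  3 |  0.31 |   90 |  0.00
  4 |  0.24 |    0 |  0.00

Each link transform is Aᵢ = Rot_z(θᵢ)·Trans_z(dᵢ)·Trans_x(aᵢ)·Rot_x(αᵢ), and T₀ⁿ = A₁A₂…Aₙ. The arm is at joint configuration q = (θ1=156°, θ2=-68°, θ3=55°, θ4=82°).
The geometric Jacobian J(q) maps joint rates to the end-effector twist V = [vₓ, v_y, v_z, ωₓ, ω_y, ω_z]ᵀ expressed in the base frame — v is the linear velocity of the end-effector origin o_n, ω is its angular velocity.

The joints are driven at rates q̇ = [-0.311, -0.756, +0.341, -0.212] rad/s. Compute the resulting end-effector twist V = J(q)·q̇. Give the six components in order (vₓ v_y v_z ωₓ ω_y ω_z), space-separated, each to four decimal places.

0.4016 0.3111 -0.1084 -0.3469 -0.1617 -1.1886

o_n = [-0.6653, 0.5103, -0.2813]
J₁: ẑ×o_n = [-0.5103, -0.6653, 0.0000], ω = ẑ
J2: z=[0.0000, 0.0000, 1.0000] o=[-0.4385, 0.1952, 0.0000] → [-0.3151, -0.2268, 0.0000, 0.0000, 0.0000, 1.0000]
J3: z=[-0.9994, 0.0349, 0.0000] o=[-0.4347, 0.3052, 0.0000] → [-0.0098, -0.2811, -0.1970, -0.9994, 0.0349, 0.0000]
J4: z=[0.0286, 0.8187, 0.5736] o=[-0.4285, 0.4829, -0.2539] → [-0.0381, -0.1351, 0.1947, 0.0286, 0.8187, 0.5736]
V = J·q̇ = [0.4016, 0.3111, -0.1084, -0.3469, -0.1617, -1.1886]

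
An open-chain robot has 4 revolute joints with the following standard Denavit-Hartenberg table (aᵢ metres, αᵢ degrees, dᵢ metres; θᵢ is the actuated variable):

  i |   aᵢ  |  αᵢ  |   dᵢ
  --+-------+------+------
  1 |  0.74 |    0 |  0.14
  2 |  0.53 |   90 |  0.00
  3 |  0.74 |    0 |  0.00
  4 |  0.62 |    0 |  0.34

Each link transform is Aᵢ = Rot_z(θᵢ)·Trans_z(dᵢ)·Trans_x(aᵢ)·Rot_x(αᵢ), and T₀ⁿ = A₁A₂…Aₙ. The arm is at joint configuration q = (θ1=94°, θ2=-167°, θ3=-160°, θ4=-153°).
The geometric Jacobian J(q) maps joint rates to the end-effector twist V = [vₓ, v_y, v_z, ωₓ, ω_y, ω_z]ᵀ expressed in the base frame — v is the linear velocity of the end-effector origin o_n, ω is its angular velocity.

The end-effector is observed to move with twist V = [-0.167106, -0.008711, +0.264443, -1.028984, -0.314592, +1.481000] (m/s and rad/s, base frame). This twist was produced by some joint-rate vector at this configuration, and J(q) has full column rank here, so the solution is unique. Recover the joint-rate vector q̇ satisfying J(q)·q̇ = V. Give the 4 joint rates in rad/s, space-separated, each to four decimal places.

o_n = [-0.3015, 0.3926, 0.3403]
J₁: ẑ×o_n = [-0.3926, -0.3015, 0.0000], ω = ẑ
J2: z=[0.0000, 0.0000, 1.0000] o=[-0.0516, 0.7382, 0.1400] → [0.3456, -0.2499, 0.0000, 0.0000, 0.0000, 1.0000]
J3: z=[-0.9563, -0.2924, 0.0000] o=[0.1033, 0.2314, 0.1400] → [-0.0586, 0.1916, -0.2725, -0.9563, -0.2924, 0.0000]
J4: z=[-0.9563, -0.2924, 0.0000] o=[-0.1000, 0.8963, -0.1131] → [-0.1326, 0.4336, 0.4228, -0.9563, -0.2924, 0.0000]
q̇ = J⁺·V = [0.7540, 0.7270, 0.2740, 0.8020]

0.7540 0.7270 0.2740 0.8020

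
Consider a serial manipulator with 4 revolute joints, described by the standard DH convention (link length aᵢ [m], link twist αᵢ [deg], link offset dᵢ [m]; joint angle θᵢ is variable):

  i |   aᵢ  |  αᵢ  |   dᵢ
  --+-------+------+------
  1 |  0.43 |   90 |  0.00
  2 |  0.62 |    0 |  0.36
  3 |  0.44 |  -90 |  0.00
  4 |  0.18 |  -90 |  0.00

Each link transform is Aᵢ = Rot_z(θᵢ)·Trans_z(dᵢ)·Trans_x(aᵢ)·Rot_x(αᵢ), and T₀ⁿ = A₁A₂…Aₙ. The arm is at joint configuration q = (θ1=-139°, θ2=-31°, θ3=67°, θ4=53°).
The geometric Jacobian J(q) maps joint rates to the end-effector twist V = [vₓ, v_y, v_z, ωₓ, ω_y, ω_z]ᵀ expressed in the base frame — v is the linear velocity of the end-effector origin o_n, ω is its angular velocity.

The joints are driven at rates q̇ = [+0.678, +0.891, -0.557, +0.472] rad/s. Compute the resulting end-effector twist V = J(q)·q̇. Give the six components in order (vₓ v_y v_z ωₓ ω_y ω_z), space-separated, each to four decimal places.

0.4558 -0.9338 0.5818 -0.0097 0.4341 1.0599

o_n = [-1.2023, -0.7586, 0.0030]
J₁: ẑ×o_n = [0.7586, -1.2023, 0.0000], ω = ẑ
J2: z=[-0.6561, 0.7547, 0.0000] o=[-0.3245, -0.2821, 0.0000] → [0.0022, 0.0020, 0.9750, -0.6561, 0.7547, 0.0000]
J3: z=[-0.6561, 0.7547, 0.0000] o=[-0.9618, -0.3591, -0.3193] → [0.2432, 0.2114, 0.4436, -0.6561, 0.7547, 0.0000]
J4: z=[0.4436, 0.3856, 0.8090] o=[-1.2304, -0.5926, -0.0607] → [0.1588, -0.0055, -0.0845, 0.4436, 0.3856, 0.8090]
V = J·q̇ = [0.4558, -0.9338, 0.5818, -0.0097, 0.4341, 1.0599]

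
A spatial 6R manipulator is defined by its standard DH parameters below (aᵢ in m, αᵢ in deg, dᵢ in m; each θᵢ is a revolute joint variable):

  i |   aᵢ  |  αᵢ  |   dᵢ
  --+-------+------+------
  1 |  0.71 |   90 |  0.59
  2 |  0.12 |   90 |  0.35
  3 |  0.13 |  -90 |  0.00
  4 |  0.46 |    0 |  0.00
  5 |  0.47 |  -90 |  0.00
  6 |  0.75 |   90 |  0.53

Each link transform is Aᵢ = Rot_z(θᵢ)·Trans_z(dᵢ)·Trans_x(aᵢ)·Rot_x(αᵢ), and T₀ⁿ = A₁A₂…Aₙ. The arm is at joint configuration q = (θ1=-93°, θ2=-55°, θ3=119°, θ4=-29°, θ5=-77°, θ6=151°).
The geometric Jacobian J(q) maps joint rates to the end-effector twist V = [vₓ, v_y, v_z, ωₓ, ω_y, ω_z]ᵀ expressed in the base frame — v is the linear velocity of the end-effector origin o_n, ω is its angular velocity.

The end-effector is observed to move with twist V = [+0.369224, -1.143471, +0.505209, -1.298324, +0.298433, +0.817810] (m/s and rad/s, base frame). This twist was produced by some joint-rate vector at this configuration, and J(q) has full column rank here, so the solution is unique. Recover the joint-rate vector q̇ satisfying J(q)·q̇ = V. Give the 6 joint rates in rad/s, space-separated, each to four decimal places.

o_n = [-1.5065, -0.4231, 0.5561]
J₁: ẑ×o_n = [0.4231, -1.5065, 0.0000], ω = ẑ
J2: z=[-0.9986, 0.0523, 0.0000] o=[-0.0372, -0.7090, 0.5900] → [-0.0018, -0.0338, -0.2086, -0.9986, 0.0523, 0.0000]
J3: z=[0.0429, 0.8180, -0.5736] o=[-0.3903, -0.7594, 0.4917] → [0.2456, 0.6375, 0.9275, 0.0429, 0.8180, -0.5736]
J4: z=[0.5104, 0.4756, 0.7164] o=[-0.5019, -0.7174, 0.5433] → [-0.2048, -0.7262, 0.6280, 0.5104, 0.4756, 0.7164]
J5: z=[0.5104, 0.4756, 0.7164] o=[-0.8379, -0.4048, 0.5752] → [0.0040, -0.4693, 0.3086, 0.5104, 0.4756, 0.7164]
J6: z=[-0.8138, 0.5364, 0.2236] o=[-0.7073, -0.0771, 0.2646] → [0.2337, 0.0585, 0.7102, -0.8138, 0.5364, 0.2236]
q̇ = J⁺·V = [0.7150, 0.4890, -0.1070, 0.5070, -0.7170, 0.8580]

0.7150 0.4890 -0.1070 0.5070 -0.7170 0.8580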